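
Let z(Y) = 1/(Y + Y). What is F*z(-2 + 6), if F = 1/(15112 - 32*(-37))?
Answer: 1/130368 ≈ 7.6706e-6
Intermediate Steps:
z(Y) = 1/(2*Y)
F = 1/16296 (F = 1/(15112 + 1184) = 1/16296 ≈ 6.1365e-5)
F*z(-2 + 6) = (1/(2*(-2 + 6)))/16296 = ((1/2)/4)/16296 = ((1/2)*(1/4))/16296 = (1/16296)*(1/8) = 1/130368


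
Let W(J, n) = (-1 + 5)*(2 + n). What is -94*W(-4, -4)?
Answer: 752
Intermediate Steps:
W(J, n) = 8 + 4*n (W(J, n) = 4*(2 + n) = 8 + 4*n)
-94*W(-4, -4) = -94*(8 + 4*(-4)) = -94*(8 - 16) = -94*(-8) = 752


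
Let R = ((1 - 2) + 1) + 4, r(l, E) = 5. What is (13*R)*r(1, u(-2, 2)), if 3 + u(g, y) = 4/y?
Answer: 260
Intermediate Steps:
u(g, y) = -3 + 4/y
R = 4 (R = (-1 + 1) + 4 = 0 + 4 = 4)
(13*R)*r(1, u(-2, 2)) = (13*4)*5 = 52*5 = 260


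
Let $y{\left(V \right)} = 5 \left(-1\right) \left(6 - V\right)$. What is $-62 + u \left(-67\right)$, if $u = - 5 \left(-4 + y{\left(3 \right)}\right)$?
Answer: $-6427$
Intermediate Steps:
$y{\left(V \right)} = -30 + 5 V$ ($y{\left(V \right)} = - 5 \left(6 - V\right) = -30 + 5 V$)
$u = 95$ ($u = - 5 \left(-4 + \left(-30 + 5 \cdot 3\right)\right) = - 5 \left(-4 + \left(-30 + 15\right)\right) = - 5 \left(-4 - 15\right) = \left(-5\right) \left(-19\right) = 95$)
$-62 + u \left(-67\right) = -62 + 95 \left(-67\right) = -62 - 6365 = -6427$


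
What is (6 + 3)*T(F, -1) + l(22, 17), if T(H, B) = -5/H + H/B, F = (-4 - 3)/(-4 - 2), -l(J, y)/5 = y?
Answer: -1877/14 ≈ -134.07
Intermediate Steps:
l(J, y) = -5*y
F = 7/6 (F = -7/(-6) = -7*(-1/6) = 7/6 ≈ 1.1667)
(6 + 3)*T(F, -1) + l(22, 17) = (6 + 3)*(-5/7/6 + (7/6)/(-1)) - 5*17 = 9*(-5*6/7 + (7/6)*(-1)) - 85 = 9*(-30/7 - 7/6) - 85 = 9*(-229/42) - 85 = -687/14 - 85 = -1877/14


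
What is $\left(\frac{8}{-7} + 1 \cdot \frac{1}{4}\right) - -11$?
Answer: $\frac{283}{28} \approx 10.107$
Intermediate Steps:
$\left(\frac{8}{-7} + 1 \cdot \frac{1}{4}\right) - -11 = \left(8 \left(- \frac{1}{7}\right) + 1 \cdot \frac{1}{4}\right) + 11 = \left(- \frac{8}{7} + \frac{1}{4}\right) + 11 = - \frac{25}{28} + 11 = \frac{283}{28}$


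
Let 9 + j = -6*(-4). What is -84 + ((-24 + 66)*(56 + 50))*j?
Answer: 66696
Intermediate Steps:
j = 15 (j = -9 - 6*(-4) = -9 + 24 = 15)
-84 + ((-24 + 66)*(56 + 50))*j = -84 + ((-24 + 66)*(56 + 50))*15 = -84 + (42*106)*15 = -84 + 4452*15 = -84 + 66780 = 66696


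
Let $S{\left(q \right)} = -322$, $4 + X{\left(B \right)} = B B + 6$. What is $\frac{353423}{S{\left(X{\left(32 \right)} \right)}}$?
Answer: $- \frac{50489}{46} \approx -1097.6$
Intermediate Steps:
$X{\left(B \right)} = 2 + B^{2}$ ($X{\left(B \right)} = -4 + \left(B B + 6\right) = -4 + \left(B^{2} + 6\right) = -4 + \left(6 + B^{2}\right) = 2 + B^{2}$)
$\frac{353423}{S{\left(X{\left(32 \right)} \right)}} = \frac{353423}{-322} = 353423 \left(- \frac{1}{322}\right) = - \frac{50489}{46}$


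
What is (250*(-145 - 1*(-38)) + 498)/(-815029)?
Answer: 26252/815029 ≈ 0.032210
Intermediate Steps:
(250*(-145 - 1*(-38)) + 498)/(-815029) = (250*(-145 + 38) + 498)*(-1/815029) = (250*(-107) + 498)*(-1/815029) = (-26750 + 498)*(-1/815029) = -26252*(-1/815029) = 26252/815029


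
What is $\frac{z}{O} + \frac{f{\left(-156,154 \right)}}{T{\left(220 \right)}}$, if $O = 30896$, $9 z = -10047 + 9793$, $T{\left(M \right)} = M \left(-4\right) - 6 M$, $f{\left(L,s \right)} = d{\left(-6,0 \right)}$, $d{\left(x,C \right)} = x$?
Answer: $\frac{69349}{38233800} \approx 0.0018138$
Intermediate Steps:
$f{\left(L,s \right)} = -6$
$T{\left(M \right)} = - 10 M$ ($T{\left(M \right)} = - 4 M - 6 M = - 10 M$)
$z = - \frac{254}{9}$ ($z = \frac{-10047 + 9793}{9} = \frac{1}{9} \left(-254\right) = - \frac{254}{9} \approx -28.222$)
$\frac{z}{O} + \frac{f{\left(-156,154 \right)}}{T{\left(220 \right)}} = - \frac{254}{9 \cdot 30896} - \frac{6}{\left(-10\right) 220} = \left(- \frac{254}{9}\right) \frac{1}{30896} - \frac{6}{-2200} = - \frac{127}{139032} - - \frac{3}{1100} = - \frac{127}{139032} + \frac{3}{1100} = \frac{69349}{38233800}$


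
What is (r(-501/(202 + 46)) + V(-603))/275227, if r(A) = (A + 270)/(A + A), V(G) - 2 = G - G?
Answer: -21485/91925818 ≈ -0.00023372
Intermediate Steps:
V(G) = 2 (V(G) = 2 + (G - G) = 2 + 0 = 2)
r(A) = (270 + A)/(2*A) (r(A) = (270 + A)/((2*A)) = (270 + A)*(1/(2*A)) = (270 + A)/(2*A))
(r(-501/(202 + 46)) + V(-603))/275227 = ((270 - 501/(202 + 46))/(2*((-501/(202 + 46)))) + 2)/275227 = ((270 - 501/248)/(2*((-501/248))) + 2)*(1/275227) = ((270 - 501*1/248)/(2*((-501*1/248))) + 2)*(1/275227) = ((270 - 501/248)/(2*(-501/248)) + 2)*(1/275227) = ((1/2)*(-248/501)*(66459/248) + 2)*(1/275227) = (-22153/334 + 2)*(1/275227) = -21485/334*1/275227 = -21485/91925818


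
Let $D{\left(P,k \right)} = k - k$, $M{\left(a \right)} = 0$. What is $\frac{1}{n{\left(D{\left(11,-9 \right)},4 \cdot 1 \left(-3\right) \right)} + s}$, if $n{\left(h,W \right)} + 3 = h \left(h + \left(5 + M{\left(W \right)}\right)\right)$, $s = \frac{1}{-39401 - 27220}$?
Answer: $- \frac{66621}{199864} \approx -0.33333$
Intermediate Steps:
$D{\left(P,k \right)} = 0$
$s = - \frac{1}{66621}$ ($s = \frac{1}{-66621} = - \frac{1}{66621} \approx -1.501 \cdot 10^{-5}$)
$n{\left(h,W \right)} = -3 + h \left(5 + h\right)$ ($n{\left(h,W \right)} = -3 + h \left(h + \left(5 + 0\right)\right) = -3 + h \left(h + 5\right) = -3 + h \left(5 + h\right)$)
$\frac{1}{n{\left(D{\left(11,-9 \right)},4 \cdot 1 \left(-3\right) \right)} + s} = \frac{1}{\left(-3 + 0^{2} + 5 \cdot 0\right) - \frac{1}{66621}} = \frac{1}{\left(-3 + 0 + 0\right) - \frac{1}{66621}} = \frac{1}{-3 - \frac{1}{66621}} = \frac{1}{- \frac{199864}{66621}} = - \frac{66621}{199864}$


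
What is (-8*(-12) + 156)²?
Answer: 63504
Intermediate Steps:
(-8*(-12) + 156)² = (96 + 156)² = 252² = 63504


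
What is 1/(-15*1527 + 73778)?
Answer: 1/50873 ≈ 1.9657e-5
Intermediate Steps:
1/(-15*1527 + 73778) = 1/(-22905 + 73778) = 1/50873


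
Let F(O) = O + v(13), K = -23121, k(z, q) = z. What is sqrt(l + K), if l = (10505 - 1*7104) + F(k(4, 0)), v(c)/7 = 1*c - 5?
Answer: 2*I*sqrt(4915) ≈ 140.21*I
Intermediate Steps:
v(c) = -35 + 7*c (v(c) = 7*(1*c - 5) = 7*(c - 5) = 7*(-5 + c) = -35 + 7*c)
F(O) = 56 + O (F(O) = O + (-35 + 7*13) = O + (-35 + 91) = O + 56 = 56 + O)
l = 3461 (l = (10505 - 1*7104) + (56 + 4) = (10505 - 7104) + 60 = 3401 + 60 = 3461)
sqrt(l + K) = sqrt(3461 - 23121) = sqrt(-19660) = 2*I*sqrt(4915)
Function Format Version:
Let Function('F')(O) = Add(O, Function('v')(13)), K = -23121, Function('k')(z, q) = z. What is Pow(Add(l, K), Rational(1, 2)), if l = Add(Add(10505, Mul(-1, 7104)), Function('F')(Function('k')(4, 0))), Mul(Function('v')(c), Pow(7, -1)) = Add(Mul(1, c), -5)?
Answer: Mul(2, I, Pow(4915, Rational(1, 2))) ≈ Mul(140.21, I)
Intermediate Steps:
Function('v')(c) = Add(-35, Mul(7, c)) (Function('v')(c) = Mul(7, Add(Mul(1, c), -5)) = Mul(7, Add(c, -5)) = Mul(7, Add(-5, c)) = Add(-35, Mul(7, c)))
Function('F')(O) = Add(56, O) (Function('F')(O) = Add(O, Add(-35, Mul(7, 13))) = Add(O, Add(-35, 91)) = Add(O, 56) = Add(56, O))
l = 3461 (l = Add(Add(10505, Mul(-1, 7104)), Add(56, 4)) = Add(Add(10505, -7104), 60) = Add(3401, 60) = 3461)
Pow(Add(l, K), Rational(1, 2)) = Pow(Add(3461, -23121), Rational(1, 2)) = Pow(-19660, Rational(1, 2)) = Mul(2, I, Pow(4915, Rational(1, 2)))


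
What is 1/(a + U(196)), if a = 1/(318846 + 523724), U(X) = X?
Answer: 842570/165143721 ≈ 0.0051020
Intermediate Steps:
a = 1/842570 ≈ 1.1868e-6
1/(a + U(196)) = 1/(1/842570 + 196) = 1/(165143721/842570) = 842570/165143721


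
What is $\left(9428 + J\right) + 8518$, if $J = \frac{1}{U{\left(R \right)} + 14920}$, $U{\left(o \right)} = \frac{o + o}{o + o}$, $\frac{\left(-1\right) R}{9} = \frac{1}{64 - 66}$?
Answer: $\frac{267772267}{14921} \approx 17946.0$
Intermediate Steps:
$R = \frac{9}{2}$ ($R = - \frac{9}{64 - 66} = - \frac{9}{-2} = \left(-9\right) \left(- \frac{1}{2}\right) = \frac{9}{2} \approx 4.5$)
$U{\left(o \right)} = 1$ ($U{\left(o \right)} = \frac{2 o}{2 o} = 2 o \frac{1}{2 o} = 1$)
$J = \frac{1}{14921}$ ($J = \frac{1}{1 + 14920} = \frac{1}{14921} \approx 6.702 \cdot 10^{-5}$)
$\left(9428 + J\right) + 8518 = \left(9428 + \frac{1}{14921}\right) + 8518 = \frac{140675189}{14921} + 8518 = \frac{267772267}{14921}$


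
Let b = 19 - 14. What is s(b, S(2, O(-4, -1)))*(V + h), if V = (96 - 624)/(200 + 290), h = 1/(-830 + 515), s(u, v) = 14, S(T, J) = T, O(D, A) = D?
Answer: -4766/315 ≈ -15.130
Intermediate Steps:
b = 5
h = -1/315 (h = 1/(-315) = -1/315 ≈ -0.0031746)
V = -264/245 (V = -528/490 = -528*1/490 = -264/245 ≈ -1.0776)
s(b, S(2, O(-4, -1)))*(V + h) = 14*(-264/245 - 1/315) = 14*(-2383/2205) = -4766/315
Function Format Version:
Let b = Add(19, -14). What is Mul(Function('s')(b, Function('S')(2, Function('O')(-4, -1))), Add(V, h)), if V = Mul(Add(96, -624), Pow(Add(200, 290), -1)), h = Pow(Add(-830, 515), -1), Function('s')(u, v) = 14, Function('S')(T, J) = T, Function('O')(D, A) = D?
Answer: Rational(-4766, 315) ≈ -15.130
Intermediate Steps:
b = 5
h = Rational(-1, 315) (h = Pow(-315, -1) = Rational(-1, 315) ≈ -0.0031746)
V = Rational(-264, 245) (V = Mul(-528, Pow(490, -1)) = Mul(-528, Rational(1, 490)) = Rational(-264, 245) ≈ -1.0776)
Mul(Function('s')(b, Function('S')(2, Function('O')(-4, -1))), Add(V, h)) = Mul(14, Add(Rational(-264, 245), Rational(-1, 315))) = Mul(14, Rational(-2383, 2205)) = Rational(-4766, 315)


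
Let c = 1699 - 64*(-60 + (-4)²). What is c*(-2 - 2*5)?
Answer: -54180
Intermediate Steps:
c = 4515 (c = 1699 - 64*(-60 + 16) = 1699 - 64*(-44) = 1699 + 2816 = 4515)
c*(-2 - 2*5) = 4515*(-2 - 2*5) = 4515*(-2 - 10) = 4515*(-12) = -54180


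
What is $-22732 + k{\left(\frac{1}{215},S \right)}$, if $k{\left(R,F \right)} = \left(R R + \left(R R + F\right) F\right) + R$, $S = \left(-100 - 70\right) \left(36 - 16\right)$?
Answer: $\frac{533310210116}{46225} \approx 1.1537 \cdot 10^{7}$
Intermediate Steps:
$S = -3400$ ($S = \left(-170\right) 20 = -3400$)
$k{\left(R,F \right)} = R + R^{2} + F \left(F + R^{2}\right)$ ($k{\left(R,F \right)} = \left(R^{2} + \left(R^{2} + F\right) F\right) + R = \left(R^{2} + \left(F + R^{2}\right) F\right) + R = \left(R^{2} + F \left(F + R^{2}\right)\right) + R = R + R^{2} + F \left(F + R^{2}\right)$)
$-22732 + k{\left(\frac{1}{215},S \right)} = -22732 + \left(\frac{1}{215} + \left(-3400\right)^{2} + \left(\frac{1}{215}\right)^{2} - 3400 \left(\frac{1}{215}\right)^{2}\right) = -22732 + \left(\frac{1}{215} + 11560000 + \left(\frac{1}{215}\right)^{2} - \frac{3400}{46225}\right) = -22732 + \left(\frac{1}{215} + 11560000 + \frac{1}{46225} - \frac{136}{1849}\right) = -22732 + \frac{534360996816}{46225} = \frac{533310210116}{46225}$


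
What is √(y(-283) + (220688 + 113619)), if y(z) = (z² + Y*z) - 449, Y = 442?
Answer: √288861 ≈ 537.46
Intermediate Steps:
y(z) = -449 + z² + 442*z (y(z) = (z² + 442*z) - 449 = -449 + z² + 442*z)
√(y(-283) + (220688 + 113619)) = √((-449 + (-283)² + 442*(-283)) + (220688 + 113619)) = √((-449 + 80089 - 125086) + 334307) = √(-45446 + 334307) = √288861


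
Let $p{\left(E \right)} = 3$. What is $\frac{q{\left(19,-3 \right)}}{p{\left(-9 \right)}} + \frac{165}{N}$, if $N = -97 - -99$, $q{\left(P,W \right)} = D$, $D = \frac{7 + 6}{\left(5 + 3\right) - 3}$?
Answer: $\frac{2501}{30} \approx 83.367$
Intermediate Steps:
$D = \frac{13}{5}$ ($D = \frac{13}{8 - 3} = \frac{13}{5} \approx 2.6$)
$q{\left(P,W \right)} = \frac{13}{5}$
$N = 2$ ($N = -97 + 99 = 2$)
$\frac{q{\left(19,-3 \right)}}{p{\left(-9 \right)}} + \frac{165}{N} = \frac{13}{5 \cdot 3} + \frac{165}{2} = \frac{13}{5} \cdot \frac{1}{3} + 165 \cdot \frac{1}{2} = \frac{13}{15} + \frac{165}{2} = \frac{2501}{30}$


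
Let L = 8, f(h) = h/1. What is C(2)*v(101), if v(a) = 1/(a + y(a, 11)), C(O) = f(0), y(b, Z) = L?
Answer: 0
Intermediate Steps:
f(h) = h (f(h) = h*1 = h)
y(b, Z) = 8
C(O) = 0
v(a) = 1/(8 + a) (v(a) = 1/(a + 8) = 1/(8 + a))
C(2)*v(101) = 0/(8 + 101) = 0/109 = 0*(1/109) = 0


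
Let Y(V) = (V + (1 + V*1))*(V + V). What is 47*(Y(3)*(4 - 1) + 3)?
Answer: 6063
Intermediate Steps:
Y(V) = 2*V*(1 + 2*V) (Y(V) = (V + (1 + V))*(2*V) = (1 + 2*V)*(2*V) = 2*V*(1 + 2*V))
47*(Y(3)*(4 - 1) + 3) = 47*((2*3*(1 + 2*3))*(4 - 1) + 3) = 47*((2*3*(1 + 6))*3 + 3) = 47*((2*3*7)*3 + 3) = 47*(42*3 + 3) = 47*(126 + 3) = 47*129 = 6063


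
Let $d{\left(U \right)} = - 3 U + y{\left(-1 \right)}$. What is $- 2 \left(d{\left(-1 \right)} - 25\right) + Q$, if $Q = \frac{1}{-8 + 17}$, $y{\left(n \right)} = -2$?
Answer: $\frac{433}{9} \approx 48.111$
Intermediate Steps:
$d{\left(U \right)} = -2 - 3 U$ ($d{\left(U \right)} = - 3 U - 2 = -2 - 3 U$)
$Q = \frac{1}{9} \approx 0.11111$
$- 2 \left(d{\left(-1 \right)} - 25\right) + Q = - 2 \left(\left(-2 - -3\right) - 25\right) + \frac{1}{9} = - 2 \left(\left(-2 + 3\right) - 25\right) + \frac{1}{9} = - 2 \left(1 - 25\right) + \frac{1}{9} = \left(-2\right) \left(-24\right) + \frac{1}{9} = 48 + \frac{1}{9} = \frac{433}{9}$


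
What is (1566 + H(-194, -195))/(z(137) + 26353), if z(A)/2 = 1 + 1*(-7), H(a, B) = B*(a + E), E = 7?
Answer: 5433/3763 ≈ 1.4438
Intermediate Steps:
H(a, B) = B*(7 + a) (H(a, B) = B*(a + 7) = B*(7 + a))
z(A) = -12 (z(A) = 2*(1 + 1*(-7)) = 2*(1 - 7) = 2*(-6) = -12)
(1566 + H(-194, -195))/(z(137) + 26353) = (1566 - 195*(7 - 194))/(-12 + 26353) = (1566 - 195*(-187))/26341 = (1566 + 36465)*(1/26341) = 38031*(1/26341) = 5433/3763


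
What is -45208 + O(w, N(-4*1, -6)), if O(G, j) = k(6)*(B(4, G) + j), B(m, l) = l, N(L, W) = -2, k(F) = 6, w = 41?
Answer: -44974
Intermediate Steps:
O(G, j) = 6*G + 6*j (O(G, j) = 6*(G + j) = 6*G + 6*j)
-45208 + O(w, N(-4*1, -6)) = -45208 + (6*41 + 6*(-2)) = -45208 + (246 - 12) = -45208 + 234 = -44974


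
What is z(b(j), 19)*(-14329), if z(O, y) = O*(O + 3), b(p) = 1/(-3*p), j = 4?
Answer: 501515/144 ≈ 3482.7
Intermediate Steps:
b(p) = -1/(3*p)
z(O, y) = O*(3 + O)
z(b(j), 19)*(-14329) = ((-⅓/4)*(3 - ⅓/4))*(-14329) = ((-⅓*¼)*(3 - ⅓*¼))*(-14329) = -(3 - 1/12)/12*(-14329) = -1/12*35/12*(-14329) = -35/144*(-14329) = 501515/144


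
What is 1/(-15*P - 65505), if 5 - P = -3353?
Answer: -1/115875 ≈ -8.6300e-6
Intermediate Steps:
P = 3358 (P = 5 - 1*(-3353) = 5 + 3353 = 3358)
1/(-15*P - 65505) = 1/(-15*3358 - 65505) = 1/(-50370 - 65505) = 1/(-115875) = -1/115875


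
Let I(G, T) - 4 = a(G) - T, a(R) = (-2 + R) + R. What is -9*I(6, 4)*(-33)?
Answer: 2970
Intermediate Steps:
a(R) = -2 + 2*R
I(G, T) = 2 - T + 2*G (I(G, T) = 4 + ((-2 + 2*G) - T) = 4 + (-2 - T + 2*G) = 2 - T + 2*G)
-9*I(6, 4)*(-33) = -9*(2 - 1*4 + 2*6)*(-33) = -9*(2 - 4 + 12)*(-33) = -9*10*(-33) = -90*(-33) = 2970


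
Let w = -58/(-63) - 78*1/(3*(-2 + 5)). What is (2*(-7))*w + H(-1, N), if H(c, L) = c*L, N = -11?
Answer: 1075/9 ≈ 119.44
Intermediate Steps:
w = -488/63 (w = -58*(-1/63) - 78/(3*3) = 58/63 - 78/9 = 58/63 - 78*1/9 = 58/63 - 26/3 = -488/63 ≈ -7.7460)
H(c, L) = L*c
(2*(-7))*w + H(-1, N) = (2*(-7))*(-488/63) - 11*(-1) = -14*(-488/63) + 11 = 976/9 + 11 = 1075/9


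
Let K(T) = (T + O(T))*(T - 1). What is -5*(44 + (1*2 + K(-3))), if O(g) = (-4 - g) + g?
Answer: -370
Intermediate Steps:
O(g) = -4
K(T) = (-1 + T)*(-4 + T) (K(T) = (T - 4)*(T - 1) = (-4 + T)*(-1 + T) = (-1 + T)*(-4 + T))
-5*(44 + (1*2 + K(-3))) = -5*(44 + (1*2 + (4 + (-3)² - 5*(-3)))) = -5*(44 + (2 + (4 + 9 + 15))) = -5*(44 + (2 + 28)) = -5*(44 + 30) = -5*74 = -370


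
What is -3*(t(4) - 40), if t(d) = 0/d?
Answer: 120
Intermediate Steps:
t(d) = 0
-3*(t(4) - 40) = -3*(0 - 40) = -3*(-40) = 120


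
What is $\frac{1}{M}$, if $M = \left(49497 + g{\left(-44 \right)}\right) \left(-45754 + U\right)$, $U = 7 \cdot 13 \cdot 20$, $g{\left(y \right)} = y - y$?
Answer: $- \frac{1}{2174601198} \approx -4.5985 \cdot 10^{-10}$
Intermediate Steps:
$g{\left(y \right)} = 0$
$U = 1820$ ($U = 91 \cdot 20 = 1820$)
$M = -2174601198$ ($M = \left(49497 + 0\right) \left(-45754 + 1820\right) = 49497 \left(-43934\right) = -2174601198$)
$\frac{1}{M} = \frac{1}{-2174601198} = - \frac{1}{2174601198}$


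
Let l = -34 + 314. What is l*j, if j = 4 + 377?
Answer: 106680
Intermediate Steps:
j = 381
l = 280
l*j = 280*381 = 106680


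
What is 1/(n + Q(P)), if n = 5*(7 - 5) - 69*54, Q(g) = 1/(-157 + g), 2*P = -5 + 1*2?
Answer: -317/1177974 ≈ -0.00026911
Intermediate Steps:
P = -3/2 (P = (-5 + 1*2)/2 = (-5 + 2)/2 = (½)*(-3) = -3/2 ≈ -1.5000)
n = -3716 (n = 5*2 - 3726 = 10 - 3726 = -3716)
1/(n + Q(P)) = 1/(-3716 + 1/(-157 - 3/2)) = 1/(-3716 + 1/(-317/2)) = 1/(-3716 - 2/317) = 1/(-1177974/317) = -317/1177974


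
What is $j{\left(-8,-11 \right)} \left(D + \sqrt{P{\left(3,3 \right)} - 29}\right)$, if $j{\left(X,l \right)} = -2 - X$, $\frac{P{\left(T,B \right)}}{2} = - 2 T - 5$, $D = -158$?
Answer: $-948 + 6 i \sqrt{51} \approx -948.0 + 42.849 i$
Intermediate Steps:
$P{\left(T,B \right)} = -10 - 4 T$ ($P{\left(T,B \right)} = 2 \left(- 2 T - 5\right) = 2 \left(-5 - 2 T\right) = -10 - 4 T$)
$j{\left(-8,-11 \right)} \left(D + \sqrt{P{\left(3,3 \right)} - 29}\right) = \left(-2 - -8\right) \left(-158 + \sqrt{\left(-10 - 12\right) - 29}\right) = \left(-2 + 8\right) \left(-158 + \sqrt{\left(-10 - 12\right) - 29}\right) = 6 \left(-158 + \sqrt{-22 - 29}\right) = 6 \left(-158 + \sqrt{-51}\right) = 6 \left(-158 + i \sqrt{51}\right) = -948 + 6 i \sqrt{51}$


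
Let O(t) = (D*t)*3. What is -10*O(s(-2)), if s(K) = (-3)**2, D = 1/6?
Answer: -45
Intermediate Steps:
D = 1/6 ≈ 0.16667
s(K) = 9
O(t) = t/2 (O(t) = (t/6)*3 = t/2)
-10*O(s(-2)) = -5*9 = -10*9/2 = -45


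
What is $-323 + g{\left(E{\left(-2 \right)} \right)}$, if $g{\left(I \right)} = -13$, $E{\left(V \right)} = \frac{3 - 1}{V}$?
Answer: $-336$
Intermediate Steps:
$E{\left(V \right)} = \frac{2}{V}$ ($E{\left(V \right)} = \frac{3 - 1}{V} = \frac{2}{V}$)
$-323 + g{\left(E{\left(-2 \right)} \right)} = -323 - 13 = -336$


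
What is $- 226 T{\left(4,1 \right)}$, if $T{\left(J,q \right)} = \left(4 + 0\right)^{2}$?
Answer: $-3616$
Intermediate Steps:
$T{\left(J,q \right)} = 16$ ($T{\left(J,q \right)} = 4^{2} = 16$)
$- 226 T{\left(4,1 \right)} = \left(-226\right) 16 = -3616$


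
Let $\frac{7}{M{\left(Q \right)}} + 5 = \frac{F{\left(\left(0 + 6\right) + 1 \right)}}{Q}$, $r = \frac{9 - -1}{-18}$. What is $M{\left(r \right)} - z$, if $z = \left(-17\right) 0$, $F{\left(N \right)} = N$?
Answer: $- \frac{35}{88} \approx -0.39773$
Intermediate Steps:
$r = - \frac{5}{9}$ ($r = \left(9 + 1\right) \left(- \frac{1}{18}\right) = 10 \left(- \frac{1}{18}\right) = - \frac{5}{9} \approx -0.55556$)
$z = 0$
$M{\left(Q \right)} = \frac{7}{-5 + \frac{7}{Q}}$ ($M{\left(Q \right)} = \frac{7}{-5 + \frac{\left(0 + 6\right) + 1}{Q}} = \frac{7}{-5 + \frac{6 + 1}{Q}} = \frac{7}{-5 + \frac{7}{Q}}$)
$M{\left(r \right)} - z = \left(-7\right) \left(- \frac{5}{9}\right) \frac{1}{-7 + 5 \left(- \frac{5}{9}\right)} - 0 = \left(-7\right) \left(- \frac{5}{9}\right) \frac{1}{-7 - \frac{25}{9}} + 0 = \left(-7\right) \left(- \frac{5}{9}\right) \frac{1}{- \frac{88}{9}} + 0 = \left(-7\right) \left(- \frac{5}{9}\right) \left(- \frac{9}{88}\right) + 0 = - \frac{35}{88} + 0 = - \frac{35}{88}$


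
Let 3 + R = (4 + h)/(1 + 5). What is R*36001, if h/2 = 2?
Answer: -180005/3 ≈ -60002.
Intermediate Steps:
h = 4 (h = 2*2 = 4)
R = -5/3 (R = -3 + (4 + 4)/(1 + 5) = -3 + 8/6 = -3 + 8*(⅙) = -3 + 4/3 = -5/3 ≈ -1.6667)
R*36001 = -5/3*36001 = -180005/3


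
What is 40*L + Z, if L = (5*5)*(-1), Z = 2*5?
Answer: -990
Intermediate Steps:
Z = 10
L = -25 (L = 25*(-1) = -25)
40*L + Z = 40*(-25) + 10 = -1000 + 10 = -990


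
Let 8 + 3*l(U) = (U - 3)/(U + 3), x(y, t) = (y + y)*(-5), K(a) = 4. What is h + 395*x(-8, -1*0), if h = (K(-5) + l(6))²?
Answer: 2559769/81 ≈ 31602.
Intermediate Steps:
x(y, t) = -10*y (x(y, t) = (2*y)*(-5) = -10*y)
l(U) = -8/3 + (-3 + U)/(3*(3 + U)) (l(U) = -8/3 + ((U - 3)/(U + 3))/3 = -8/3 + ((-3 + U)/(3 + U))/3 = -8/3 + (-3 + U)/(3*(3 + U)))
h = 169/81 (h = (4 + (-27 - 7*6)/(3*(3 + 6)))² = (4 + (⅓)*(-27 - 42)/9)² = (4 + (⅓)*(⅑)*(-69))² = (4 - 23/9)² = (13/9)² = 169/81 ≈ 2.0864)
h + 395*x(-8, -1*0) = 169/81 + 395*(-10*(-8)) = 169/81 + 395*80 = 169/81 + 31600 = 2559769/81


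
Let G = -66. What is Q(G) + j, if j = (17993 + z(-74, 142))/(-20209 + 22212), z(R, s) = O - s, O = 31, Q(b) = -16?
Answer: -14166/2003 ≈ -7.0724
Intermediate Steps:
z(R, s) = 31 - s
j = 17882/2003 (j = (17993 + (31 - 1*142))/(-20209 + 22212) = (17993 + (31 - 142))/2003 = (17993 - 111)*(1/2003) = 17882*(1/2003) = 17882/2003 ≈ 8.9276)
Q(G) + j = -16 + 17882/2003 = -14166/2003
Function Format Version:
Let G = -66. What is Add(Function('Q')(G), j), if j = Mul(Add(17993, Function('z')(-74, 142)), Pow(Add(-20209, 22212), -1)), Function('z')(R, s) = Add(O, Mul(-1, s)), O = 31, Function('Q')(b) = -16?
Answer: Rational(-14166, 2003) ≈ -7.0724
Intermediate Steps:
Function('z')(R, s) = Add(31, Mul(-1, s))
j = Rational(17882, 2003) (j = Mul(Add(17993, Add(31, Mul(-1, 142))), Pow(Add(-20209, 22212), -1)) = Mul(Add(17993, Add(31, -142)), Pow(2003, -1)) = Mul(Add(17993, -111), Rational(1, 2003)) = Mul(17882, Rational(1, 2003)) = Rational(17882, 2003) ≈ 8.9276)
Add(Function('Q')(G), j) = Add(-16, Rational(17882, 2003)) = Rational(-14166, 2003)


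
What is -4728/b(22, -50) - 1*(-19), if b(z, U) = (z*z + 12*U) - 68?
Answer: 1028/23 ≈ 44.696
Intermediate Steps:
b(z, U) = -68 + z² + 12*U (b(z, U) = (z² + 12*U) - 68 = -68 + z² + 12*U)
-4728/b(22, -50) - 1*(-19) = -4728/(-68 + 22² + 12*(-50)) - 1*(-19) = -4728/(-68 + 484 - 600) + 19 = -4728/(-184) + 19 = -4728*(-1/184) + 19 = 591/23 + 19 = 1028/23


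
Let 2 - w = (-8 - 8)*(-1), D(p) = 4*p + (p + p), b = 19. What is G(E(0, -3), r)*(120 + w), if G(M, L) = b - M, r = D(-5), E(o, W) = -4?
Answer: 2438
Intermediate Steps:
D(p) = 6*p (D(p) = 4*p + 2*p = 6*p)
w = -14 (w = 2 - (-8 - 8)*(-1) = 2 - (-16)*(-1) = 2 - 1*16 = 2 - 16 = -14)
r = -30 (r = 6*(-5) = -30)
G(M, L) = 19 - M
G(E(0, -3), r)*(120 + w) = (19 - 1*(-4))*(120 - 14) = (19 + 4)*106 = 23*106 = 2438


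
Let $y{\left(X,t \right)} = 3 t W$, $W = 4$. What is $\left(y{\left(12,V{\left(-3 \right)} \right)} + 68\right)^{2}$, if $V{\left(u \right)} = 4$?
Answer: $13456$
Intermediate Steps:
$y{\left(X,t \right)} = 12 t$ ($y{\left(X,t \right)} = 3 t 4 = 12 t$)
$\left(y{\left(12,V{\left(-3 \right)} \right)} + 68\right)^{2} = \left(12 \cdot 4 + 68\right)^{2} = \left(48 + 68\right)^{2} = 116^{2} = 13456$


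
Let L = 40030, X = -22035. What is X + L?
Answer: 17995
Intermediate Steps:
X + L = -22035 + 40030 = 17995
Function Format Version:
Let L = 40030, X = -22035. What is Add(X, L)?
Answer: 17995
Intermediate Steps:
Add(X, L) = Add(-22035, 40030) = 17995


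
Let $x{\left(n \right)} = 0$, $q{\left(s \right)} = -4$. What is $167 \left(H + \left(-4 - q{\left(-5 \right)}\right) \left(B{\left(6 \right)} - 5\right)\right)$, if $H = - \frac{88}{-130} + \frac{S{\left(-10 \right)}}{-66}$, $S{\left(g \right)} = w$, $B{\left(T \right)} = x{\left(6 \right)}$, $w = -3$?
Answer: $\frac{172511}{1430} \approx 120.64$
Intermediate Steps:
$B{\left(T \right)} = 0$
$S{\left(g \right)} = -3$
$H = \frac{1033}{1430}$ ($H = - \frac{88}{-130} - \frac{3}{-66} = \left(-88\right) \left(- \frac{1}{130}\right) - - \frac{1}{22} = \frac{44}{65} + \frac{1}{22} = \frac{1033}{1430} \approx 0.72238$)
$167 \left(H + \left(-4 - q{\left(-5 \right)}\right) \left(B{\left(6 \right)} - 5\right)\right) = 167 \left(\frac{1033}{1430} + \left(-4 - -4\right) \left(0 - 5\right)\right) = 167 \left(\frac{1033}{1430} + \left(-4 + 4\right) \left(-5\right)\right) = 167 \left(\frac{1033}{1430} + 0 \left(-5\right)\right) = 167 \left(\frac{1033}{1430} + 0\right) = 167 \cdot \frac{1033}{1430} = \frac{172511}{1430}$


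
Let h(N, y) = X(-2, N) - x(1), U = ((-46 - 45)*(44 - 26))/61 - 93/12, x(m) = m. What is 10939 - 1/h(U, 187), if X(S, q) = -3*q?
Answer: 274404571/25085 ≈ 10939.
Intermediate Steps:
U = -8443/244 (U = -91*18*(1/61) - 93*1/12 = -1638*1/61 - 31/4 = -1638/61 - 31/4 = -8443/244 ≈ -34.602)
h(N, y) = -1 - 3*N (h(N, y) = -3*N - 1*1 = -3*N - 1 = -1 - 3*N)
10939 - 1/h(U, 187) = 10939 - 1/(-1 - 3*(-8443/244)) = 10939 - 1/(-1 + 25329/244) = 10939 - 1/25085/244 = 10939 - 1*244/25085 = 10939 - 244/25085 = 274404571/25085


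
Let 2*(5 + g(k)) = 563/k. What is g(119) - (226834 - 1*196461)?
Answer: -7229401/238 ≈ -30376.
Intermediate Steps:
g(k) = -5 + 563/(2*k) (g(k) = -5 + (563/k)/2 = -5 + 563/(2*k))
g(119) - (226834 - 1*196461) = (-5 + (563/2)/119) - (226834 - 1*196461) = (-5 + (563/2)*(1/119)) - (226834 - 196461) = (-5 + 563/238) - 1*30373 = -627/238 - 30373 = -7229401/238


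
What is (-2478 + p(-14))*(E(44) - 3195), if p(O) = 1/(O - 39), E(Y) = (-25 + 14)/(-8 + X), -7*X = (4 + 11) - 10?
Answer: 25586422030/3233 ≈ 7.9141e+6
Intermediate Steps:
X = -5/7 (X = -((4 + 11) - 10)/7 = -(15 - 10)/7 = -⅐*5 = -5/7 ≈ -0.71429)
E(Y) = 77/61 (E(Y) = (-25 + 14)/(-8 - 5/7) = -11/(-61/7) = -11*(-7/61) = 77/61)
p(O) = 1/(-39 + O)
(-2478 + p(-14))*(E(44) - 3195) = (-2478 + 1/(-39 - 14))*(77/61 - 3195) = (-2478 + 1/(-53))*(-194818/61) = (-2478 - 1/53)*(-194818/61) = -131335/53*(-194818/61) = 25586422030/3233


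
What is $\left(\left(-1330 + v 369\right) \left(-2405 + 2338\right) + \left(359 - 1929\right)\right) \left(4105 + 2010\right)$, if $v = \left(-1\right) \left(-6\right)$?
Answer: $-371779770$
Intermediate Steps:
$v = 6$
$\left(\left(-1330 + v 369\right) \left(-2405 + 2338\right) + \left(359 - 1929\right)\right) \left(4105 + 2010\right) = \left(\left(-1330 + 6 \cdot 369\right) \left(-2405 + 2338\right) + \left(359 - 1929\right)\right) \left(4105 + 2010\right) = \left(\left(-1330 + 2214\right) \left(-67\right) + \left(359 - 1929\right)\right) 6115 = \left(884 \left(-67\right) - 1570\right) 6115 = \left(-59228 - 1570\right) 6115 = \left(-60798\right) 6115 = -371779770$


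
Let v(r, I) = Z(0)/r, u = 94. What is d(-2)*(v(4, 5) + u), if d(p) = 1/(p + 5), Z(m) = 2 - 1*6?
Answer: 31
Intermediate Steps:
Z(m) = -4 (Z(m) = 2 - 6 = -4)
v(r, I) = -4/r
d(p) = 1/(5 + p)
d(-2)*(v(4, 5) + u) = (-4/4 + 94)/(5 - 2) = (-4*¼ + 94)/3 = (-1 + 94)/3 = (⅓)*93 = 31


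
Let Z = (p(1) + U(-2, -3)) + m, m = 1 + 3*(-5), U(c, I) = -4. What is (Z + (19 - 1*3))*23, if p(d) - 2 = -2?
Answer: -46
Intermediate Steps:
p(d) = 0 (p(d) = 2 - 2 = 0)
m = -14 (m = 1 - 15 = -14)
Z = -18 (Z = (0 - 4) - 14 = -4 - 14 = -18)
(Z + (19 - 1*3))*23 = (-18 + (19 - 1*3))*23 = (-18 + (19 - 3))*23 = (-18 + 16)*23 = -2*23 = -46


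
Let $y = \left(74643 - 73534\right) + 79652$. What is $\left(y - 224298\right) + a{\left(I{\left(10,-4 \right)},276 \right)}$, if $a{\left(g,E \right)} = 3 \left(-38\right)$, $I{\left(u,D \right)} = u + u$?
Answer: $-143651$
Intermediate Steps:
$I{\left(u,D \right)} = 2 u$
$a{\left(g,E \right)} = -114$
$y = 80761$ ($y = 1109 + 79652 = 80761$)
$\left(y - 224298\right) + a{\left(I{\left(10,-4 \right)},276 \right)} = \left(80761 - 224298\right) - 114 = -143537 - 114 = -143651$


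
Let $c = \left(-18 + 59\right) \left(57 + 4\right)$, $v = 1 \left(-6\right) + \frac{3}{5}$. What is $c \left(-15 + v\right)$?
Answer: $- \frac{255102}{5} \approx -51020.0$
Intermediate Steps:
$v = - \frac{27}{5}$ ($v = -6 + 3 \cdot \frac{1}{5} = -6 + \frac{3}{5} = - \frac{27}{5} \approx -5.4$)
$c = 2501$ ($c = 41 \cdot 61 = 2501$)
$c \left(-15 + v\right) = 2501 \left(-15 - \frac{27}{5}\right) = 2501 \left(- \frac{102}{5}\right) = - \frac{255102}{5}$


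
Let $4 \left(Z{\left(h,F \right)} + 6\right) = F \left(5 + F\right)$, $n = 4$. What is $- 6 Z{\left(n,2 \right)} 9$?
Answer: $135$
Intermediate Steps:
$Z{\left(h,F \right)} = -6 + \frac{F \left(5 + F\right)}{4}$
$- 6 Z{\left(n,2 \right)} 9 = - 6 \left(-6 + \frac{2^{2}}{4} + \frac{5}{4} \cdot 2\right) 9 = - 6 \left(-6 + \frac{1}{4} \cdot 4 + \frac{5}{2}\right) 9 = - 6 \left(-6 + 1 + \frac{5}{2}\right) 9 = \left(-6\right) \left(- \frac{5}{2}\right) 9 = 15 \cdot 9 = 135$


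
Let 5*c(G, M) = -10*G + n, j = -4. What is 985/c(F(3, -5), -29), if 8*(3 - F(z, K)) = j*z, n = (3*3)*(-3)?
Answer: -4925/72 ≈ -68.403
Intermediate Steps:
n = -27 (n = 9*(-3) = -27)
F(z, K) = 3 + z/2 (F(z, K) = 3 - (-1)*z/2 = 3 + z/2)
c(G, M) = -27/5 - 2*G (c(G, M) = (-10*G - 27)/5 = (-27 - 10*G)/5 = -27/5 - 2*G)
985/c(F(3, -5), -29) = 985/(-27/5 - 2*(3 + (1/2)*3)) = 985/(-27/5 - 2*(3 + 3/2)) = 985/(-27/5 - 2*9/2) = 985/(-27/5 - 9) = 985/(-72/5) = 985*(-5/72) = -4925/72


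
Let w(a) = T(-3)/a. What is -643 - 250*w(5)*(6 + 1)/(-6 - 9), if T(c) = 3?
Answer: -573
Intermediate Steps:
w(a) = 3/a
-643 - 250*w(5)*(6 + 1)/(-6 - 9) = -643 - 250*3/5*(6 + 1)/(-6 - 9) = -643 - 250*3*(⅕)*7/(-15) = -643 - 150*7*(-1/15) = -643 - 150*(-7)/15 = -643 - 250*(-7/25) = -643 + 70 = -573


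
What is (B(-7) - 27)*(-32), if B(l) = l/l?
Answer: 832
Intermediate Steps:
B(l) = 1
(B(-7) - 27)*(-32) = (1 - 27)*(-32) = -26*(-32) = 832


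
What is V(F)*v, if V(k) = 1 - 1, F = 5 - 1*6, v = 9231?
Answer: 0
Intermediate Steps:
F = -1 (F = 5 - 6 = -1)
V(k) = 0
V(F)*v = 0*9231 = 0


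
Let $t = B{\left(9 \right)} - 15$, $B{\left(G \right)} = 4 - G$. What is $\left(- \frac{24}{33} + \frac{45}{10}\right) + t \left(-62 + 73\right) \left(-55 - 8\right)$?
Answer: $\frac{305003}{22} \approx 13864.0$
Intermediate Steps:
$t = -20$ ($t = \left(4 - 9\right) - 15 = -5 - 15 = -20$)
$\left(- \frac{24}{33} + \frac{45}{10}\right) + t \left(-62 + 73\right) \left(-55 - 8\right) = \left(- \frac{24}{33} + \frac{45}{10}\right) - 20 \left(-62 + 73\right) \left(-55 - 8\right) = \left(\left(-24\right) \frac{1}{33} + 45 \cdot \frac{1}{10}\right) - 20 \cdot 11 \left(-63\right) = \left(- \frac{8}{11} + \frac{9}{2}\right) - -13860 = \frac{83}{22} + 13860 = \frac{305003}{22}$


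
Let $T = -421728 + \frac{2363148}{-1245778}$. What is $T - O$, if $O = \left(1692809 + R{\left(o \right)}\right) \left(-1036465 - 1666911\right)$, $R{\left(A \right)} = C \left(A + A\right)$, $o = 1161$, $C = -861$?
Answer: $- \frac{516003763783721078}{622889} \approx -8.284 \cdot 10^{11}$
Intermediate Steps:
$R{\left(A \right)} = - 1722 A$ ($R{\left(A \right)} = - 861 \left(A + A\right) = - 861 \cdot 2 A = - 1722 A$)
$O = 828403617808$ ($O = \left(1692809 - 1999242\right) \left(-1036465 - 1666911\right) = \left(1692809 - 1999242\right) \left(-2703376\right) = \left(-306433\right) \left(-2703376\right) = 828403617808$)
$T = - \frac{262690913766}{622889}$ ($T = -421728 + 2363148 \left(- \frac{1}{1245778}\right) = -421728 - \frac{1181574}{622889} = - \frac{262690913766}{622889} \approx -4.2173 \cdot 10^{5}$)
$T - O = - \frac{262690913766}{622889} - 828403617808 = - \frac{516003763783721078}{622889}$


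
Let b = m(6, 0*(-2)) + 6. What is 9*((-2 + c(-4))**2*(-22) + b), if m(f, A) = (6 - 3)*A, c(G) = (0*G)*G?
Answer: -738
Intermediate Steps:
c(G) = 0 (c(G) = 0*G = 0)
m(f, A) = 3*A
b = 6 (b = 3*(0*(-2)) + 6 = 3*0 + 6 = 0 + 6 = 6)
9*((-2 + c(-4))**2*(-22) + b) = 9*((-2 + 0)**2*(-22) + 6) = 9*((-2)**2*(-22) + 6) = 9*(4*(-22) + 6) = 9*(-88 + 6) = 9*(-82) = -738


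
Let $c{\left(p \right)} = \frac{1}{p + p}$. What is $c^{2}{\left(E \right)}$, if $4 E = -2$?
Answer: $1$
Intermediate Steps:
$E = - \frac{1}{2}$ ($E = \frac{1}{4} \left(-2\right) = - \frac{1}{2} \approx -0.5$)
$c{\left(p \right)} = \frac{1}{2 p}$
$c^{2}{\left(E \right)} = \left(\frac{1}{2 \left(- \frac{1}{2}\right)}\right)^{2} = \left(\frac{1}{2} \left(-2\right)\right)^{2} = \left(-1\right)^{2} = 1$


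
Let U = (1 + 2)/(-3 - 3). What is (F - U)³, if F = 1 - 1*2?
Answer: -⅛ ≈ -0.12500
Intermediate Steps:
F = -1 (F = 1 - 2 = -1)
U = -½ (U = 3/(-6) = 3*(-⅙) = -½ ≈ -0.50000)
(F - U)³ = (-1 - 1*(-½))³ = (-1 + ½)³ = (-½)³ = -⅛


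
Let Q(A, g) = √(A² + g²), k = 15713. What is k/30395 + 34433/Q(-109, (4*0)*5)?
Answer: 1048303752/3313055 ≈ 316.42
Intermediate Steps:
k/30395 + 34433/Q(-109, (4*0)*5) = 15713/30395 + 34433/(√((-109)² + ((4*0)*5)²)) = 15713*(1/30395) + 34433/(√(11881 + (0*5)²)) = 15713/30395 + 34433/(√(11881 + 0²)) = 15713/30395 + 34433/(√(11881 + 0)) = 15713/30395 + 34433/(√11881) = 15713/30395 + 34433/109 = 1048303752/3313055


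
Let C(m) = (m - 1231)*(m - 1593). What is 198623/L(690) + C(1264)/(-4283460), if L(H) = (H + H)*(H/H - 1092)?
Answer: -1158954991/8957071815 ≈ -0.12939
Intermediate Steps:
C(m) = (-1593 + m)*(-1231 + m) (C(m) = (-1231 + m)*(-1593 + m) = (-1593 + m)*(-1231 + m))
L(H) = -2182*H (L(H) = (2*H)*(1 - 1092) = (2*H)*(-1091) = -2182*H)
198623/L(690) + C(1264)/(-4283460) = 198623/((-2182*690)) + (1960983 + 1264**2 - 2824*1264)/(-4283460) = 198623/(-1505580) + (1960983 + 1597696 - 3569536)*(-1/4283460) = 198623*(-1/1505580) - 10857*(-1/4283460) = -198623/1505580 + 3619/1427820 = -1158954991/8957071815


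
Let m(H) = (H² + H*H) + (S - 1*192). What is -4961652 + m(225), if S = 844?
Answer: -4859750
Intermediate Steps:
m(H) = 652 + 2*H² (m(H) = (H² + H*H) + (844 - 1*192) = (H² + H²) + (844 - 192) = 2*H² + 652 = 652 + 2*H²)
-4961652 + m(225) = -4961652 + (652 + 2*225²) = -4961652 + (652 + 2*50625) = -4961652 + (652 + 101250) = -4961652 + 101902 = -4859750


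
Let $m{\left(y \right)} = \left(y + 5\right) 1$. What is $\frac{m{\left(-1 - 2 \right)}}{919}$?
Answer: $\frac{2}{919} \approx 0.0021763$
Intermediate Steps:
$m{\left(y \right)} = 5 + y$ ($m{\left(y \right)} = \left(5 + y\right) 1 = 5 + y$)
$\frac{m{\left(-1 - 2 \right)}}{919} = \frac{5 - 3}{919} = \left(5 - 3\right) \frac{1}{919} = 2 \cdot \frac{1}{919} = \frac{2}{919}$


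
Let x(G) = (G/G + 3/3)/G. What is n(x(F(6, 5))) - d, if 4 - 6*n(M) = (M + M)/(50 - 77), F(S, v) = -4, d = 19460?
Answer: -3152413/162 ≈ -19459.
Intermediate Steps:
x(G) = 2/G (x(G) = (1 + 3*(⅓))/G = (1 + 1)/G = 2/G)
n(M) = ⅔ + M/81 (n(M) = ⅔ - (M + M)/(6*(50 - 77)) = ⅔ - 2*M/(6*(-27)) = ⅔ - 2*M*(-1)/(6*27) = ⅔ - (-1)*M/81 = ⅔ + M/81)
n(x(F(6, 5))) - d = (⅔ + (2/(-4))/81) - 1*19460 = (⅔ + (2*(-¼))/81) - 19460 = (⅔ + (1/81)*(-½)) - 19460 = (⅔ - 1/162) - 19460 = 107/162 - 19460 = -3152413/162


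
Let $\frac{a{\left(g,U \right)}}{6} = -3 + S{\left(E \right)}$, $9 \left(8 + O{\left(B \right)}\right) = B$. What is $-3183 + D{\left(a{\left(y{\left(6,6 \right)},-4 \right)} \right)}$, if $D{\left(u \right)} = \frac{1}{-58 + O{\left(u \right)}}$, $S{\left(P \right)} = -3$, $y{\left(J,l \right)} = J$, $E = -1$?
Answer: $- \frac{222811}{70} \approx -3183.0$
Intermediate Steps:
$O{\left(B \right)} = -8 + \frac{B}{9}$
$a{\left(g,U \right)} = -36$ ($a{\left(g,U \right)} = 6 \left(-3 - 3\right) = 6 \left(-6\right) = -36$)
$D{\left(u \right)} = \frac{1}{-66 + \frac{u}{9}}$ ($D{\left(u \right)} = \frac{1}{-58 + \left(-8 + \frac{u}{9}\right)} = \frac{1}{-66 + \frac{u}{9}}$)
$-3183 + D{\left(a{\left(y{\left(6,6 \right)},-4 \right)} \right)} = -3183 + \frac{9}{-594 - 36} = -3183 + \frac{9}{-630} = -3183 + 9 \left(- \frac{1}{630}\right) = -3183 - \frac{1}{70} = - \frac{222811}{70}$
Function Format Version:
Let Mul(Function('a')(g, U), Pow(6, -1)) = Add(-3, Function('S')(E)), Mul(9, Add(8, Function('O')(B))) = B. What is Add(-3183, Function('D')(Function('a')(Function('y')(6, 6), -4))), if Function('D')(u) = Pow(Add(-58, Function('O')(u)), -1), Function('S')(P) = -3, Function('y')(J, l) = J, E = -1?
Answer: Rational(-222811, 70) ≈ -3183.0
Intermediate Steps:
Function('O')(B) = Add(-8, Mul(Rational(1, 9), B))
Function('a')(g, U) = -36 (Function('a')(g, U) = Mul(6, Add(-3, -3)) = Mul(6, -6) = -36)
Function('D')(u) = Pow(Add(-66, Mul(Rational(1, 9), u)), -1) (Function('D')(u) = Pow(Add(-58, Add(-8, Mul(Rational(1, 9), u))), -1) = Pow(Add(-66, Mul(Rational(1, 9), u)), -1))
Add(-3183, Function('D')(Function('a')(Function('y')(6, 6), -4))) = Add(-3183, Mul(9, Pow(Add(-594, -36), -1))) = Add(-3183, Mul(9, Pow(-630, -1))) = Add(-3183, Mul(9, Rational(-1, 630))) = Add(-3183, Rational(-1, 70)) = Rational(-222811, 70)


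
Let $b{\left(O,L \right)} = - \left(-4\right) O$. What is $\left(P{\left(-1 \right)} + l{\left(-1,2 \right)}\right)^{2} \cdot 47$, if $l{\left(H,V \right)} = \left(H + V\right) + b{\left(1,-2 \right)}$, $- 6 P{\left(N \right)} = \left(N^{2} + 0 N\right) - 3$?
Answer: $\frac{12032}{9} \approx 1336.9$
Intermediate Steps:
$b{\left(O,L \right)} = 4 O$
$P{\left(N \right)} = \frac{1}{2} - \frac{N^{2}}{6}$ ($P{\left(N \right)} = - \frac{\left(N^{2} + 0 N\right) - 3}{6} = - \frac{\left(N^{2} + 0\right) - 3}{6} = - \frac{N^{2} - 3}{6} = - \frac{-3 + N^{2}}{6} = \frac{1}{2} - \frac{N^{2}}{6}$)
$l{\left(H,V \right)} = 4 + H + V$ ($l{\left(H,V \right)} = \left(H + V\right) + 4 \cdot 1 = \left(H + V\right) + 4 = 4 + H + V$)
$\left(P{\left(-1 \right)} + l{\left(-1,2 \right)}\right)^{2} \cdot 47 = \left(\left(\frac{1}{2} - \frac{\left(-1\right)^{2}}{6}\right) + \left(4 - 1 + 2\right)\right)^{2} \cdot 47 = \left(\left(\frac{1}{2} - \frac{1}{6}\right) + 5\right)^{2} \cdot 47 = \left(\frac{1}{3} + 5\right)^{2} \cdot 47 = \left(\frac{16}{3}\right)^{2} \cdot 47 = \frac{256}{9} \cdot 47 = \frac{12032}{9}$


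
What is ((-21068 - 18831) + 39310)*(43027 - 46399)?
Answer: 1986108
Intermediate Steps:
((-21068 - 18831) + 39310)*(43027 - 46399) = (-39899 + 39310)*(-3372) = -589*(-3372) = 1986108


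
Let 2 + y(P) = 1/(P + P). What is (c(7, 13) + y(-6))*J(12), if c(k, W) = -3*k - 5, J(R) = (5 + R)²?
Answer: -97393/12 ≈ -8116.1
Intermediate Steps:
c(k, W) = -5 - 3*k
y(P) = -2 + 1/(2*P) (y(P) = -2 + 1/(P + P) = -2 + 1/(2*P))
(c(7, 13) + y(-6))*J(12) = ((-5 - 3*7) + (-2 + (½)/(-6)))*(5 + 12)² = ((-5 - 21) + (-2 + (½)*(-⅙)))*17² = (-26 + (-2 - 1/12))*289 = (-26 - 25/12)*289 = -337/12*289 = -97393/12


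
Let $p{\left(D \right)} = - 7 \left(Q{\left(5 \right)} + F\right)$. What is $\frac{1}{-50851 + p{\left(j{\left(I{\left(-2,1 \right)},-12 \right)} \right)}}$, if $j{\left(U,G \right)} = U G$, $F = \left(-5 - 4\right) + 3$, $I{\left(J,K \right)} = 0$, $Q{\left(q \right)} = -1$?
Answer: $- \frac{1}{50802} \approx -1.9684 \cdot 10^{-5}$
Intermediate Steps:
$F = -6$ ($F = -9 + 3 = -6$)
$j{\left(U,G \right)} = G U$
$p{\left(D \right)} = 49$ ($p{\left(D \right)} = - 7 \left(-1 - 6\right) = \left(-7\right) \left(-7\right) = 49$)
$\frac{1}{-50851 + p{\left(j{\left(I{\left(-2,1 \right)},-12 \right)} \right)}} = \frac{1}{-50851 + 49} = \frac{1}{-50802} = - \frac{1}{50802}$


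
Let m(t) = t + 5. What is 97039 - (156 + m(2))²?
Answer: 70470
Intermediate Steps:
m(t) = 5 + t
97039 - (156 + m(2))² = 97039 - (156 + (5 + 2))² = 97039 - (156 + 7)² = 97039 - 1*163² = 97039 - 1*26569 = 97039 - 26569 = 70470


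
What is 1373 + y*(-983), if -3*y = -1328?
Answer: -1301305/3 ≈ -4.3377e+5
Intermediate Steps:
y = 1328/3 (y = -⅓*(-1328) = 1328/3 ≈ 442.67)
1373 + y*(-983) = 1373 + (1328/3)*(-983) = 1373 - 1305424/3 = -1301305/3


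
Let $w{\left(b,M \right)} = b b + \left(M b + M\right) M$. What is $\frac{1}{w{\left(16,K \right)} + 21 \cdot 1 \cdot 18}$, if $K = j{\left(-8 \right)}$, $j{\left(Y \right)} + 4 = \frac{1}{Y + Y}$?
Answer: $\frac{256}{234129} \approx 0.0010934$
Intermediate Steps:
$j{\left(Y \right)} = -4 + \frac{1}{2 Y}$ ($j{\left(Y \right)} = -4 + \frac{1}{Y + Y} = -4 + \frac{1}{2 Y}$)
$K = - \frac{65}{16}$ ($K = -4 + \frac{1}{2 \left(-8\right)} = -4 + \frac{1}{2} \left(- \frac{1}{8}\right) = -4 - \frac{1}{16} = - \frac{65}{16} \approx -4.0625$)
$w{\left(b,M \right)} = b^{2} + M \left(M + M b\right)$ ($w{\left(b,M \right)} = b^{2} + \left(M + M b\right) M = b^{2} + M \left(M + M b\right)$)
$\frac{1}{w{\left(16,K \right)} + 21 \cdot 1 \cdot 18} = \frac{1}{\left(\left(- \frac{65}{16}\right)^{2} + 16^{2} + 16 \left(- \frac{65}{16}\right)^{2}\right) + 21 \cdot 1 \cdot 18} = \frac{1}{\left(\frac{4225}{256} + 256 + 16 \cdot \frac{4225}{256}\right) + 21 \cdot 18} = \frac{1}{\left(\frac{4225}{256} + 256 + \frac{4225}{16}\right) + 378} = \frac{1}{\frac{137361}{256} + 378} = \frac{1}{\frac{234129}{256}} = \frac{256}{234129}$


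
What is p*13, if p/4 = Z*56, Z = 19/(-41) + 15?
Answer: 1735552/41 ≈ 42331.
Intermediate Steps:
Z = 596/41 (Z = 19*(-1/41) + 15 = -19/41 + 15 = 596/41 ≈ 14.537)
p = 133504/41 (p = 4*((596/41)*56) = 4*(33376/41) = 133504/41 ≈ 3256.2)
p*13 = (133504/41)*13 = 1735552/41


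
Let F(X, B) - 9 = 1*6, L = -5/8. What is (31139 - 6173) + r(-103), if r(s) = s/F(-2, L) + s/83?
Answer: 31072576/1245 ≈ 24958.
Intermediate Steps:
L = -5/8 (L = -5*⅛ = -5/8 ≈ -0.62500)
F(X, B) = 15 (F(X, B) = 9 + 1*6 = 9 + 6 = 15)
r(s) = 98*s/1245 (r(s) = s/15 + s/83 = 98*s/1245)
(31139 - 6173) + r(-103) = (31139 - 6173) + (98/1245)*(-103) = 24966 - 10094/1245 = 31072576/1245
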